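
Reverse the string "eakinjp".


Input: eakinjp
Reading characters right to left:
  Position 6: 'p'
  Position 5: 'j'
  Position 4: 'n'
  Position 3: 'i'
  Position 2: 'k'
  Position 1: 'a'
  Position 0: 'e'
Reversed: pjnikae

pjnikae


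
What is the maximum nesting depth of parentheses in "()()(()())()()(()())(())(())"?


Input: "()()(()())()()(()())(())(())"
Tracking depth:
  Position 0 '(': depth becomes 1
  Position 1 ')': depth becomes 0
  Position 2 '(': depth becomes 1
  Position 3 ')': depth becomes 0
  Position 4 '(': depth becomes 1
  Position 5 '(': depth becomes 2
  Position 6 ')': depth becomes 1
  Position 7 '(': depth becomes 2
  Position 8 ')': depth becomes 1
  Position 9 ')': depth becomes 0
  Position 10 '(': depth becomes 1
  Position 11 ')': depth becomes 0
  Position 12 '(': depth becomes 1
  Position 13 ')': depth becomes 0
  Position 14 '(': depth becomes 1
  Position 15 '(': depth becomes 2
  Position 16 ')': depth becomes 1
  Position 17 '(': depth becomes 2
  Position 18 ')': depth becomes 1
  Position 19 ')': depth becomes 0
  Position 20 '(': depth becomes 1
  Position 21 '(': depth becomes 2
  Position 22 ')': depth becomes 1
  Position 23 ')': depth becomes 0
  Position 24 '(': depth becomes 1
  Position 25 '(': depth becomes 2
  Position 26 ')': depth becomes 1
  Position 27 ')': depth becomes 0
Maximum depth reached: 2

2


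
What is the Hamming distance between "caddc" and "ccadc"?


Comparing "caddc" and "ccadc" position by position:
  Position 0: 'c' vs 'c' => same
  Position 1: 'a' vs 'c' => differ
  Position 2: 'd' vs 'a' => differ
  Position 3: 'd' vs 'd' => same
  Position 4: 'c' vs 'c' => same
Total differences (Hamming distance): 2

2


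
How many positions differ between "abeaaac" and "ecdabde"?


Comparing "abeaaac" and "ecdabde" position by position:
  Position 0: 'a' vs 'e' => DIFFER
  Position 1: 'b' vs 'c' => DIFFER
  Position 2: 'e' vs 'd' => DIFFER
  Position 3: 'a' vs 'a' => same
  Position 4: 'a' vs 'b' => DIFFER
  Position 5: 'a' vs 'd' => DIFFER
  Position 6: 'c' vs 'e' => DIFFER
Positions that differ: 6

6


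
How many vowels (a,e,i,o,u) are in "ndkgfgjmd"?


Input: ndkgfgjmd
Checking each character:
  'n' at position 0: consonant
  'd' at position 1: consonant
  'k' at position 2: consonant
  'g' at position 3: consonant
  'f' at position 4: consonant
  'g' at position 5: consonant
  'j' at position 6: consonant
  'm' at position 7: consonant
  'd' at position 8: consonant
Total vowels: 0

0


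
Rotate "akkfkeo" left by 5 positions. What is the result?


Input: "akkfkeo", rotate left by 5
First 5 characters: "akkfk"
Remaining characters: "eo"
Concatenate remaining + first: "eo" + "akkfk" = "eoakkfk"

eoakkfk


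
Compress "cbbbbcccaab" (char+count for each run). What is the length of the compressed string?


Input: cbbbbcccaab
Runs:
  'c' x 1 => "c1"
  'b' x 4 => "b4"
  'c' x 3 => "c3"
  'a' x 2 => "a2"
  'b' x 1 => "b1"
Compressed: "c1b4c3a2b1"
Compressed length: 10

10


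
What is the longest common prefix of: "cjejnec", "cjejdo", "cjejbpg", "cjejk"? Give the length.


Words: cjejnec, cjejdo, cjejbpg, cjejk
  Position 0: all 'c' => match
  Position 1: all 'j' => match
  Position 2: all 'e' => match
  Position 3: all 'j' => match
  Position 4: ('n', 'd', 'b', 'k') => mismatch, stop
LCP = "cjej" (length 4)

4


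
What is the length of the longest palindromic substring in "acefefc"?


Input: "acefefc"
Checking substrings for palindromes:
  [2:5] "efe" (len 3) => palindrome
  [3:6] "fef" (len 3) => palindrome
Longest palindromic substring: "efe" with length 3

3


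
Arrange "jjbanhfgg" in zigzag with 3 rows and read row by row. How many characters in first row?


Zigzag "jjbanhfgg" into 3 rows:
Placing characters:
  'j' => row 0
  'j' => row 1
  'b' => row 2
  'a' => row 1
  'n' => row 0
  'h' => row 1
  'f' => row 2
  'g' => row 1
  'g' => row 0
Rows:
  Row 0: "jng"
  Row 1: "jahg"
  Row 2: "bf"
First row length: 3

3


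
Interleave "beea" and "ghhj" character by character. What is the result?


Interleaving "beea" and "ghhj":
  Position 0: 'b' from first, 'g' from second => "bg"
  Position 1: 'e' from first, 'h' from second => "eh"
  Position 2: 'e' from first, 'h' from second => "eh"
  Position 3: 'a' from first, 'j' from second => "aj"
Result: bgehehaj

bgehehaj


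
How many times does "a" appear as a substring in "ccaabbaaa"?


Searching for "a" in "ccaabbaaa"
Scanning each position:
  Position 0: "c" => no
  Position 1: "c" => no
  Position 2: "a" => MATCH
  Position 3: "a" => MATCH
  Position 4: "b" => no
  Position 5: "b" => no
  Position 6: "a" => MATCH
  Position 7: "a" => MATCH
  Position 8: "a" => MATCH
Total occurrences: 5

5


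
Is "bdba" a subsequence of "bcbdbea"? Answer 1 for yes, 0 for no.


Check if "bdba" is a subsequence of "bcbdbea"
Greedy scan:
  Position 0 ('b'): matches sub[0] = 'b'
  Position 1 ('c'): no match needed
  Position 2 ('b'): no match needed
  Position 3 ('d'): matches sub[1] = 'd'
  Position 4 ('b'): matches sub[2] = 'b'
  Position 5 ('e'): no match needed
  Position 6 ('a'): matches sub[3] = 'a'
All 4 characters matched => is a subsequence

1


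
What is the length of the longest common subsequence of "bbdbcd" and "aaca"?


LCS of "bbdbcd" and "aaca"
DP table:
           a    a    c    a
      0    0    0    0    0
  b   0    0    0    0    0
  b   0    0    0    0    0
  d   0    0    0    0    0
  b   0    0    0    0    0
  c   0    0    0    1    1
  d   0    0    0    1    1
LCS length = dp[6][4] = 1

1


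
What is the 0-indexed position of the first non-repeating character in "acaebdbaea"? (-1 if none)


Input: acaebdbaea
Character frequencies:
  'a': 4
  'b': 2
  'c': 1
  'd': 1
  'e': 2
Scanning left to right for freq == 1:
  Position 0 ('a'): freq=4, skip
  Position 1 ('c'): unique! => answer = 1

1


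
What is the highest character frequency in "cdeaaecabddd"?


Input: cdeaaecabddd
Character counts:
  'a': 3
  'b': 1
  'c': 2
  'd': 4
  'e': 2
Maximum frequency: 4

4


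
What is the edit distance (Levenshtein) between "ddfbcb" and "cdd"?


Computing edit distance: "ddfbcb" -> "cdd"
DP table:
           c    d    d
      0    1    2    3
  d   1    1    1    2
  d   2    2    1    1
  f   3    3    2    2
  b   4    4    3    3
  c   5    4    4    4
  b   6    5    5    5
Edit distance = dp[6][3] = 5

5


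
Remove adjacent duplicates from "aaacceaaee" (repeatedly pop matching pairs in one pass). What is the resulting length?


Input: aaacceaaee
Stack-based adjacent duplicate removal:
  Read 'a': push. Stack: a
  Read 'a': matches stack top 'a' => pop. Stack: (empty)
  Read 'a': push. Stack: a
  Read 'c': push. Stack: ac
  Read 'c': matches stack top 'c' => pop. Stack: a
  Read 'e': push. Stack: ae
  Read 'a': push. Stack: aea
  Read 'a': matches stack top 'a' => pop. Stack: ae
  Read 'e': matches stack top 'e' => pop. Stack: a
  Read 'e': push. Stack: ae
Final stack: "ae" (length 2)

2


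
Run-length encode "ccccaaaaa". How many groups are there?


Input: ccccaaaaa
Scanning for consecutive runs:
  Group 1: 'c' x 4 (positions 0-3)
  Group 2: 'a' x 5 (positions 4-8)
Total groups: 2

2


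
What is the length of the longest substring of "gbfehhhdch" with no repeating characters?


Input: "gbfehhhdch"
Sliding window (track last position of each char):
  Position 0 ('g'): window [0,0] length 1 -- new best
  Position 1 ('b'): window [0,1] length 2 -- new best
  Position 2 ('f'): window [0,2] length 3 -- new best
  Position 3 ('e'): window [0,3] length 4 -- new best
  Position 4 ('h'): window [0,4] length 5 -- new best
  Position 5 ('h'): repeat (last at 4), move window start to 5
  Position 5 ('h'): window [5,5] length 1
  Position 6 ('h'): repeat (last at 5), move window start to 6
  Position 6 ('h'): window [6,6] length 1
  Position 7 ('d'): window [6,7] length 2
  Position 8 ('c'): window [6,8] length 3
  Position 9 ('h'): repeat (last at 6), move window start to 7
  Position 9 ('h'): window [7,9] length 3
Longest substring with no repeats: "gbfeh" with length 5

5


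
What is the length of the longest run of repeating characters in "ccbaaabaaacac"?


Input: "ccbaaabaaacac"
Scanning for longest run:
  Position 1 ('c'): continues run of 'c', length=2
  Position 2 ('b'): new char, reset run to 1
  Position 3 ('a'): new char, reset run to 1
  Position 4 ('a'): continues run of 'a', length=2
  Position 5 ('a'): continues run of 'a', length=3
  Position 6 ('b'): new char, reset run to 1
  Position 7 ('a'): new char, reset run to 1
  Position 8 ('a'): continues run of 'a', length=2
  Position 9 ('a'): continues run of 'a', length=3
  Position 10 ('c'): new char, reset run to 1
  Position 11 ('a'): new char, reset run to 1
  Position 12 ('c'): new char, reset run to 1
Longest run: 'a' with length 3

3


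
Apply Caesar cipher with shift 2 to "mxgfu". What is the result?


Caesar cipher: shift "mxgfu" by 2
  'm' (pos 12) + 2 = pos 14 = 'o'
  'x' (pos 23) + 2 = pos 25 = 'z'
  'g' (pos 6) + 2 = pos 8 = 'i'
  'f' (pos 5) + 2 = pos 7 = 'h'
  'u' (pos 20) + 2 = pos 22 = 'w'
Result: ozihw

ozihw


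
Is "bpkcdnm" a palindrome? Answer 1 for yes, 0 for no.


Input: bpkcdnm
Reversed: mndckpb
  Compare pos 0 ('b') with pos 6 ('m'): MISMATCH
  Compare pos 1 ('p') with pos 5 ('n'): MISMATCH
  Compare pos 2 ('k') with pos 4 ('d'): MISMATCH
Result: not a palindrome

0


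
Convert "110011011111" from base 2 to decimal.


Input: "110011011111" in base 2
Positional expansion:
  Digit '1' (value 1) x 2^11 = 2048
  Digit '1' (value 1) x 2^10 = 1024
  Digit '0' (value 0) x 2^9 = 0
  Digit '0' (value 0) x 2^8 = 0
  Digit '1' (value 1) x 2^7 = 128
  Digit '1' (value 1) x 2^6 = 64
  Digit '0' (value 0) x 2^5 = 0
  Digit '1' (value 1) x 2^4 = 16
  Digit '1' (value 1) x 2^3 = 8
  Digit '1' (value 1) x 2^2 = 4
  Digit '1' (value 1) x 2^1 = 2
  Digit '1' (value 1) x 2^0 = 1
Sum = 3295

3295


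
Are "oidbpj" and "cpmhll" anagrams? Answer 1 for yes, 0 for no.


Strings: "oidbpj", "cpmhll"
Sorted first:  bdijop
Sorted second: chllmp
Differ at position 0: 'b' vs 'c' => not anagrams

0


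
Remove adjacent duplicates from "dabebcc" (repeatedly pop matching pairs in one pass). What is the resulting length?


Input: dabebcc
Stack-based adjacent duplicate removal:
  Read 'd': push. Stack: d
  Read 'a': push. Stack: da
  Read 'b': push. Stack: dab
  Read 'e': push. Stack: dabe
  Read 'b': push. Stack: dabeb
  Read 'c': push. Stack: dabebc
  Read 'c': matches stack top 'c' => pop. Stack: dabeb
Final stack: "dabeb" (length 5)

5


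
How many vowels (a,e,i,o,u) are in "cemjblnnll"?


Input: cemjblnnll
Checking each character:
  'c' at position 0: consonant
  'e' at position 1: vowel (running total: 1)
  'm' at position 2: consonant
  'j' at position 3: consonant
  'b' at position 4: consonant
  'l' at position 5: consonant
  'n' at position 6: consonant
  'n' at position 7: consonant
  'l' at position 8: consonant
  'l' at position 9: consonant
Total vowels: 1

1


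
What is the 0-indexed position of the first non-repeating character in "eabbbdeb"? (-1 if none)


Input: eabbbdeb
Character frequencies:
  'a': 1
  'b': 4
  'd': 1
  'e': 2
Scanning left to right for freq == 1:
  Position 0 ('e'): freq=2, skip
  Position 1 ('a'): unique! => answer = 1

1


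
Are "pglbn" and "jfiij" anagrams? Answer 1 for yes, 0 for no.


Strings: "pglbn", "jfiij"
Sorted first:  bglnp
Sorted second: fiijj
Differ at position 0: 'b' vs 'f' => not anagrams

0


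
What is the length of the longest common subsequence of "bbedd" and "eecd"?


LCS of "bbedd" and "eecd"
DP table:
           e    e    c    d
      0    0    0    0    0
  b   0    0    0    0    0
  b   0    0    0    0    0
  e   0    1    1    1    1
  d   0    1    1    1    2
  d   0    1    1    1    2
LCS length = dp[5][4] = 2

2


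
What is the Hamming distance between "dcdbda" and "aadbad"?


Comparing "dcdbda" and "aadbad" position by position:
  Position 0: 'd' vs 'a' => differ
  Position 1: 'c' vs 'a' => differ
  Position 2: 'd' vs 'd' => same
  Position 3: 'b' vs 'b' => same
  Position 4: 'd' vs 'a' => differ
  Position 5: 'a' vs 'd' => differ
Total differences (Hamming distance): 4

4


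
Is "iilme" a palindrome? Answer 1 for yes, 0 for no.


Input: iilme
Reversed: emlii
  Compare pos 0 ('i') with pos 4 ('e'): MISMATCH
  Compare pos 1 ('i') with pos 3 ('m'): MISMATCH
Result: not a palindrome

0


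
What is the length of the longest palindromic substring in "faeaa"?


Input: "faeaa"
Checking substrings for palindromes:
  [1:4] "aea" (len 3) => palindrome
  [3:5] "aa" (len 2) => palindrome
Longest palindromic substring: "aea" with length 3

3


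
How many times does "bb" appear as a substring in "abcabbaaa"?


Searching for "bb" in "abcabbaaa"
Scanning each position:
  Position 0: "ab" => no
  Position 1: "bc" => no
  Position 2: "ca" => no
  Position 3: "ab" => no
  Position 4: "bb" => MATCH
  Position 5: "ba" => no
  Position 6: "aa" => no
  Position 7: "aa" => no
Total occurrences: 1

1


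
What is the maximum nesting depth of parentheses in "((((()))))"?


Input: "((((()))))"
Tracking depth:
  Position 0 '(': depth becomes 1
  Position 1 '(': depth becomes 2
  Position 2 '(': depth becomes 3
  Position 3 '(': depth becomes 4
  Position 4 '(': depth becomes 5
  Position 5 ')': depth becomes 4
  Position 6 ')': depth becomes 3
  Position 7 ')': depth becomes 2
  Position 8 ')': depth becomes 1
  Position 9 ')': depth becomes 0
Maximum depth reached: 5

5


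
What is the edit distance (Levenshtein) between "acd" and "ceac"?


Computing edit distance: "acd" -> "ceac"
DP table:
           c    e    a    c
      0    1    2    3    4
  a   1    1    2    2    3
  c   2    1    2    3    2
  d   3    2    2    3    3
Edit distance = dp[3][4] = 3

3


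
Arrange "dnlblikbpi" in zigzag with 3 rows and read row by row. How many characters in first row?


Zigzag "dnlblikbpi" into 3 rows:
Placing characters:
  'd' => row 0
  'n' => row 1
  'l' => row 2
  'b' => row 1
  'l' => row 0
  'i' => row 1
  'k' => row 2
  'b' => row 1
  'p' => row 0
  'i' => row 1
Rows:
  Row 0: "dlp"
  Row 1: "nbibi"
  Row 2: "lk"
First row length: 3

3


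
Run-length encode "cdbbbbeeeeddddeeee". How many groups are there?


Input: cdbbbbeeeeddddeeee
Scanning for consecutive runs:
  Group 1: 'c' x 1 (positions 0-0)
  Group 2: 'd' x 1 (positions 1-1)
  Group 3: 'b' x 4 (positions 2-5)
  Group 4: 'e' x 4 (positions 6-9)
  Group 5: 'd' x 4 (positions 10-13)
  Group 6: 'e' x 4 (positions 14-17)
Total groups: 6

6


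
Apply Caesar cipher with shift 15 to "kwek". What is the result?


Caesar cipher: shift "kwek" by 15
  'k' (pos 10) + 15 = pos 25 = 'z'
  'w' (pos 22) + 15 = pos 11 = 'l'
  'e' (pos 4) + 15 = pos 19 = 't'
  'k' (pos 10) + 15 = pos 25 = 'z'
Result: zltz

zltz


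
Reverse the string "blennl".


Input: blennl
Reading characters right to left:
  Position 5: 'l'
  Position 4: 'n'
  Position 3: 'n'
  Position 2: 'e'
  Position 1: 'l'
  Position 0: 'b'
Reversed: lnnelb

lnnelb


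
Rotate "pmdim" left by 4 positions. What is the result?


Input: "pmdim", rotate left by 4
First 4 characters: "pmdi"
Remaining characters: "m"
Concatenate remaining + first: "m" + "pmdi" = "mpmdi"

mpmdi


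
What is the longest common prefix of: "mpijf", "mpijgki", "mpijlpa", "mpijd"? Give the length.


Words: mpijf, mpijgki, mpijlpa, mpijd
  Position 0: all 'm' => match
  Position 1: all 'p' => match
  Position 2: all 'i' => match
  Position 3: all 'j' => match
  Position 4: ('f', 'g', 'l', 'd') => mismatch, stop
LCP = "mpij" (length 4)

4


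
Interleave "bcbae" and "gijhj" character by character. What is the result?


Interleaving "bcbae" and "gijhj":
  Position 0: 'b' from first, 'g' from second => "bg"
  Position 1: 'c' from first, 'i' from second => "ci"
  Position 2: 'b' from first, 'j' from second => "bj"
  Position 3: 'a' from first, 'h' from second => "ah"
  Position 4: 'e' from first, 'j' from second => "ej"
Result: bgcibjahej

bgcibjahej


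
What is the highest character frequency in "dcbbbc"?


Input: dcbbbc
Character counts:
  'b': 3
  'c': 2
  'd': 1
Maximum frequency: 3

3


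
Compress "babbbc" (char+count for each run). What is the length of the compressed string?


Input: babbbc
Runs:
  'b' x 1 => "b1"
  'a' x 1 => "a1"
  'b' x 3 => "b3"
  'c' x 1 => "c1"
Compressed: "b1a1b3c1"
Compressed length: 8

8


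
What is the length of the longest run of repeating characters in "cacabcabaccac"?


Input: "cacabcabaccac"
Scanning for longest run:
  Position 1 ('a'): new char, reset run to 1
  Position 2 ('c'): new char, reset run to 1
  Position 3 ('a'): new char, reset run to 1
  Position 4 ('b'): new char, reset run to 1
  Position 5 ('c'): new char, reset run to 1
  Position 6 ('a'): new char, reset run to 1
  Position 7 ('b'): new char, reset run to 1
  Position 8 ('a'): new char, reset run to 1
  Position 9 ('c'): new char, reset run to 1
  Position 10 ('c'): continues run of 'c', length=2
  Position 11 ('a'): new char, reset run to 1
  Position 12 ('c'): new char, reset run to 1
Longest run: 'c' with length 2

2


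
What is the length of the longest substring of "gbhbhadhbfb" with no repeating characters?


Input: "gbhbhadhbfb"
Sliding window (track last position of each char):
  Position 0 ('g'): window [0,0] length 1 -- new best
  Position 1 ('b'): window [0,1] length 2 -- new best
  Position 2 ('h'): window [0,2] length 3 -- new best
  Position 3 ('b'): repeat (last at 1), move window start to 2
  Position 3 ('b'): window [2,3] length 2
  Position 4 ('h'): repeat (last at 2), move window start to 3
  Position 4 ('h'): window [3,4] length 2
  Position 5 ('a'): window [3,5] length 3
  Position 6 ('d'): window [3,6] length 4 -- new best
  Position 7 ('h'): repeat (last at 4), move window start to 5
  Position 7 ('h'): window [5,7] length 3
  Position 8 ('b'): window [5,8] length 4
  Position 9 ('f'): window [5,9] length 5 -- new best
  Position 10 ('b'): repeat (last at 8), move window start to 9
  Position 10 ('b'): window [9,10] length 2
Longest substring with no repeats: "adhbf" with length 5

5


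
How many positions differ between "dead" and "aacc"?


Comparing "dead" and "aacc" position by position:
  Position 0: 'd' vs 'a' => DIFFER
  Position 1: 'e' vs 'a' => DIFFER
  Position 2: 'a' vs 'c' => DIFFER
  Position 3: 'd' vs 'c' => DIFFER
Positions that differ: 4

4


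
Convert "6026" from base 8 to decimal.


Input: "6026" in base 8
Positional expansion:
  Digit '6' (value 6) x 8^3 = 3072
  Digit '0' (value 0) x 8^2 = 0
  Digit '2' (value 2) x 8^1 = 16
  Digit '6' (value 6) x 8^0 = 6
Sum = 3094

3094


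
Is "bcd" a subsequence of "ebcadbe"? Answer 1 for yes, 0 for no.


Check if "bcd" is a subsequence of "ebcadbe"
Greedy scan:
  Position 0 ('e'): no match needed
  Position 1 ('b'): matches sub[0] = 'b'
  Position 2 ('c'): matches sub[1] = 'c'
  Position 3 ('a'): no match needed
  Position 4 ('d'): matches sub[2] = 'd'
  Position 5 ('b'): no match needed
  Position 6 ('e'): no match needed
All 3 characters matched => is a subsequence

1


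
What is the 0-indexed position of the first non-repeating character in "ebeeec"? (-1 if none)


Input: ebeeec
Character frequencies:
  'b': 1
  'c': 1
  'e': 4
Scanning left to right for freq == 1:
  Position 0 ('e'): freq=4, skip
  Position 1 ('b'): unique! => answer = 1

1


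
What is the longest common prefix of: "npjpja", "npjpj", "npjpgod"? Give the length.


Words: npjpja, npjpj, npjpgod
  Position 0: all 'n' => match
  Position 1: all 'p' => match
  Position 2: all 'j' => match
  Position 3: all 'p' => match
  Position 4: ('j', 'j', 'g') => mismatch, stop
LCP = "npjp" (length 4)

4


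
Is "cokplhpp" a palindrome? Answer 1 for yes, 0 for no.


Input: cokplhpp
Reversed: pphlpkoc
  Compare pos 0 ('c') with pos 7 ('p'): MISMATCH
  Compare pos 1 ('o') with pos 6 ('p'): MISMATCH
  Compare pos 2 ('k') with pos 5 ('h'): MISMATCH
  Compare pos 3 ('p') with pos 4 ('l'): MISMATCH
Result: not a palindrome

0


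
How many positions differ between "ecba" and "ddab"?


Comparing "ecba" and "ddab" position by position:
  Position 0: 'e' vs 'd' => DIFFER
  Position 1: 'c' vs 'd' => DIFFER
  Position 2: 'b' vs 'a' => DIFFER
  Position 3: 'a' vs 'b' => DIFFER
Positions that differ: 4

4


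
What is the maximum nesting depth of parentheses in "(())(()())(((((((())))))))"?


Input: "(())(()())(((((((())))))))"
Tracking depth:
  Position 0 '(': depth becomes 1
  Position 1 '(': depth becomes 2
  Position 2 ')': depth becomes 1
  Position 3 ')': depth becomes 0
  Position 4 '(': depth becomes 1
  Position 5 '(': depth becomes 2
  Position 6 ')': depth becomes 1
  Position 7 '(': depth becomes 2
  Position 8 ')': depth becomes 1
  Position 9 ')': depth becomes 0
  Position 10 '(': depth becomes 1
  Position 11 '(': depth becomes 2
  Position 12 '(': depth becomes 3
  Position 13 '(': depth becomes 4
  Position 14 '(': depth becomes 5
  Position 15 '(': depth becomes 6
  Position 16 '(': depth becomes 7
  Position 17 '(': depth becomes 8
  Position 18 ')': depth becomes 7
  Position 19 ')': depth becomes 6
  Position 20 ')': depth becomes 5
  Position 21 ')': depth becomes 4
  Position 22 ')': depth becomes 3
  Position 23 ')': depth becomes 2
  Position 24 ')': depth becomes 1
  Position 25 ')': depth becomes 0
Maximum depth reached: 8

8


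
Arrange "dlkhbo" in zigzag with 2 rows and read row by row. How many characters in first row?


Zigzag "dlkhbo" into 2 rows:
Placing characters:
  'd' => row 0
  'l' => row 1
  'k' => row 0
  'h' => row 1
  'b' => row 0
  'o' => row 1
Rows:
  Row 0: "dkb"
  Row 1: "lho"
First row length: 3

3


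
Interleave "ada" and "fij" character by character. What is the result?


Interleaving "ada" and "fij":
  Position 0: 'a' from first, 'f' from second => "af"
  Position 1: 'd' from first, 'i' from second => "di"
  Position 2: 'a' from first, 'j' from second => "aj"
Result: afdiaj

afdiaj


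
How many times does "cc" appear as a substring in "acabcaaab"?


Searching for "cc" in "acabcaaab"
Scanning each position:
  Position 0: "ac" => no
  Position 1: "ca" => no
  Position 2: "ab" => no
  Position 3: "bc" => no
  Position 4: "ca" => no
  Position 5: "aa" => no
  Position 6: "aa" => no
  Position 7: "ab" => no
Total occurrences: 0

0


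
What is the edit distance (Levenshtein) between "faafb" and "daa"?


Computing edit distance: "faafb" -> "daa"
DP table:
           d    a    a
      0    1    2    3
  f   1    1    2    3
  a   2    2    1    2
  a   3    3    2    1
  f   4    4    3    2
  b   5    5    4    3
Edit distance = dp[5][3] = 3

3


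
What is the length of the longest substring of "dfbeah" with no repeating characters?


Input: "dfbeah"
Sliding window (track last position of each char):
  Position 0 ('d'): window [0,0] length 1 -- new best
  Position 1 ('f'): window [0,1] length 2 -- new best
  Position 2 ('b'): window [0,2] length 3 -- new best
  Position 3 ('e'): window [0,3] length 4 -- new best
  Position 4 ('a'): window [0,4] length 5 -- new best
  Position 5 ('h'): window [0,5] length 6 -- new best
Longest substring with no repeats: "dfbeah" with length 6

6


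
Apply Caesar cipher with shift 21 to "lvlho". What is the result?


Caesar cipher: shift "lvlho" by 21
  'l' (pos 11) + 21 = pos 6 = 'g'
  'v' (pos 21) + 21 = pos 16 = 'q'
  'l' (pos 11) + 21 = pos 6 = 'g'
  'h' (pos 7) + 21 = pos 2 = 'c'
  'o' (pos 14) + 21 = pos 9 = 'j'
Result: gqgcj

gqgcj


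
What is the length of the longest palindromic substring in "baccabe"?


Input: "baccabe"
Checking substrings for palindromes:
  [0:6] "baccab" (len 6) => palindrome
  [1:5] "acca" (len 4) => palindrome
  [2:4] "cc" (len 2) => palindrome
Longest palindromic substring: "baccab" with length 6

6


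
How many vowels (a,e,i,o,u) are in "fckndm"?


Input: fckndm
Checking each character:
  'f' at position 0: consonant
  'c' at position 1: consonant
  'k' at position 2: consonant
  'n' at position 3: consonant
  'd' at position 4: consonant
  'm' at position 5: consonant
Total vowels: 0

0


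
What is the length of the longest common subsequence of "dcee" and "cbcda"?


LCS of "dcee" and "cbcda"
DP table:
           c    b    c    d    a
      0    0    0    0    0    0
  d   0    0    0    0    1    1
  c   0    1    1    1    1    1
  e   0    1    1    1    1    1
  e   0    1    1    1    1    1
LCS length = dp[4][5] = 1

1


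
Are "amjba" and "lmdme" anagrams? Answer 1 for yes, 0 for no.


Strings: "amjba", "lmdme"
Sorted first:  aabjm
Sorted second: delmm
Differ at position 0: 'a' vs 'd' => not anagrams

0


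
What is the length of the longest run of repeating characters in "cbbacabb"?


Input: "cbbacabb"
Scanning for longest run:
  Position 1 ('b'): new char, reset run to 1
  Position 2 ('b'): continues run of 'b', length=2
  Position 3 ('a'): new char, reset run to 1
  Position 4 ('c'): new char, reset run to 1
  Position 5 ('a'): new char, reset run to 1
  Position 6 ('b'): new char, reset run to 1
  Position 7 ('b'): continues run of 'b', length=2
Longest run: 'b' with length 2

2


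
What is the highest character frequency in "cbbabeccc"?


Input: cbbabeccc
Character counts:
  'a': 1
  'b': 3
  'c': 4
  'e': 1
Maximum frequency: 4

4


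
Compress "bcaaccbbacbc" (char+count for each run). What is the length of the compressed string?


Input: bcaaccbbacbc
Runs:
  'b' x 1 => "b1"
  'c' x 1 => "c1"
  'a' x 2 => "a2"
  'c' x 2 => "c2"
  'b' x 2 => "b2"
  'a' x 1 => "a1"
  'c' x 1 => "c1"
  'b' x 1 => "b1"
  'c' x 1 => "c1"
Compressed: "b1c1a2c2b2a1c1b1c1"
Compressed length: 18

18


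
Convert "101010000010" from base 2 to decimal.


Input: "101010000010" in base 2
Positional expansion:
  Digit '1' (value 1) x 2^11 = 2048
  Digit '0' (value 0) x 2^10 = 0
  Digit '1' (value 1) x 2^9 = 512
  Digit '0' (value 0) x 2^8 = 0
  Digit '1' (value 1) x 2^7 = 128
  Digit '0' (value 0) x 2^6 = 0
  Digit '0' (value 0) x 2^5 = 0
  Digit '0' (value 0) x 2^4 = 0
  Digit '0' (value 0) x 2^3 = 0
  Digit '0' (value 0) x 2^2 = 0
  Digit '1' (value 1) x 2^1 = 2
  Digit '0' (value 0) x 2^0 = 0
Sum = 2690

2690


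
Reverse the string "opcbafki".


Input: opcbafki
Reading characters right to left:
  Position 7: 'i'
  Position 6: 'k'
  Position 5: 'f'
  Position 4: 'a'
  Position 3: 'b'
  Position 2: 'c'
  Position 1: 'p'
  Position 0: 'o'
Reversed: ikfabcpo

ikfabcpo


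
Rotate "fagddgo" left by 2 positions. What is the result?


Input: "fagddgo", rotate left by 2
First 2 characters: "fa"
Remaining characters: "gddgo"
Concatenate remaining + first: "gddgo" + "fa" = "gddgofa"

gddgofa


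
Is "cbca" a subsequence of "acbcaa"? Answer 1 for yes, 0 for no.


Check if "cbca" is a subsequence of "acbcaa"
Greedy scan:
  Position 0 ('a'): no match needed
  Position 1 ('c'): matches sub[0] = 'c'
  Position 2 ('b'): matches sub[1] = 'b'
  Position 3 ('c'): matches sub[2] = 'c'
  Position 4 ('a'): matches sub[3] = 'a'
  Position 5 ('a'): no match needed
All 4 characters matched => is a subsequence

1


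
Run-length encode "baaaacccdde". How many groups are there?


Input: baaaacccdde
Scanning for consecutive runs:
  Group 1: 'b' x 1 (positions 0-0)
  Group 2: 'a' x 4 (positions 1-4)
  Group 3: 'c' x 3 (positions 5-7)
  Group 4: 'd' x 2 (positions 8-9)
  Group 5: 'e' x 1 (positions 10-10)
Total groups: 5

5


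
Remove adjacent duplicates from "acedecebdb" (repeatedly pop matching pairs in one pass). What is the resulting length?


Input: acedecebdb
Stack-based adjacent duplicate removal:
  Read 'a': push. Stack: a
  Read 'c': push. Stack: ac
  Read 'e': push. Stack: ace
  Read 'd': push. Stack: aced
  Read 'e': push. Stack: acede
  Read 'c': push. Stack: acedec
  Read 'e': push. Stack: acedece
  Read 'b': push. Stack: acedeceb
  Read 'd': push. Stack: acedecebd
  Read 'b': push. Stack: acedecebdb
Final stack: "acedecebdb" (length 10)

10


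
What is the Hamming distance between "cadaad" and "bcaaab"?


Comparing "cadaad" and "bcaaab" position by position:
  Position 0: 'c' vs 'b' => differ
  Position 1: 'a' vs 'c' => differ
  Position 2: 'd' vs 'a' => differ
  Position 3: 'a' vs 'a' => same
  Position 4: 'a' vs 'a' => same
  Position 5: 'd' vs 'b' => differ
Total differences (Hamming distance): 4

4


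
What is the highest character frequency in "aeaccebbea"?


Input: aeaccebbea
Character counts:
  'a': 3
  'b': 2
  'c': 2
  'e': 3
Maximum frequency: 3

3


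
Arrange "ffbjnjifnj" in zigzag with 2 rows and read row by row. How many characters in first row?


Zigzag "ffbjnjifnj" into 2 rows:
Placing characters:
  'f' => row 0
  'f' => row 1
  'b' => row 0
  'j' => row 1
  'n' => row 0
  'j' => row 1
  'i' => row 0
  'f' => row 1
  'n' => row 0
  'j' => row 1
Rows:
  Row 0: "fbnin"
  Row 1: "fjjfj"
First row length: 5

5


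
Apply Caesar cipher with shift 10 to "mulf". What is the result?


Caesar cipher: shift "mulf" by 10
  'm' (pos 12) + 10 = pos 22 = 'w'
  'u' (pos 20) + 10 = pos 4 = 'e'
  'l' (pos 11) + 10 = pos 21 = 'v'
  'f' (pos 5) + 10 = pos 15 = 'p'
Result: wevp

wevp


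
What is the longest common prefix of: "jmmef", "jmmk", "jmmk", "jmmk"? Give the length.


Words: jmmef, jmmk, jmmk, jmmk
  Position 0: all 'j' => match
  Position 1: all 'm' => match
  Position 2: all 'm' => match
  Position 3: ('e', 'k', 'k', 'k') => mismatch, stop
LCP = "jmm" (length 3)

3


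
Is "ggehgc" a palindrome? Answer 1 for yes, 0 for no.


Input: ggehgc
Reversed: cghegg
  Compare pos 0 ('g') with pos 5 ('c'): MISMATCH
  Compare pos 1 ('g') with pos 4 ('g'): match
  Compare pos 2 ('e') with pos 3 ('h'): MISMATCH
Result: not a palindrome

0


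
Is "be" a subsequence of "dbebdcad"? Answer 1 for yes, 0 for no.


Check if "be" is a subsequence of "dbebdcad"
Greedy scan:
  Position 0 ('d'): no match needed
  Position 1 ('b'): matches sub[0] = 'b'
  Position 2 ('e'): matches sub[1] = 'e'
  Position 3 ('b'): no match needed
  Position 4 ('d'): no match needed
  Position 5 ('c'): no match needed
  Position 6 ('a'): no match needed
  Position 7 ('d'): no match needed
All 2 characters matched => is a subsequence

1


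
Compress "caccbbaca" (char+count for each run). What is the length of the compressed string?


Input: caccbbaca
Runs:
  'c' x 1 => "c1"
  'a' x 1 => "a1"
  'c' x 2 => "c2"
  'b' x 2 => "b2"
  'a' x 1 => "a1"
  'c' x 1 => "c1"
  'a' x 1 => "a1"
Compressed: "c1a1c2b2a1c1a1"
Compressed length: 14

14


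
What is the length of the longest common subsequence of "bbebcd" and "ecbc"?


LCS of "bbebcd" and "ecbc"
DP table:
           e    c    b    c
      0    0    0    0    0
  b   0    0    0    1    1
  b   0    0    0    1    1
  e   0    1    1    1    1
  b   0    1    1    2    2
  c   0    1    2    2    3
  d   0    1    2    2    3
LCS length = dp[6][4] = 3

3


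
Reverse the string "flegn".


Input: flegn
Reading characters right to left:
  Position 4: 'n'
  Position 3: 'g'
  Position 2: 'e'
  Position 1: 'l'
  Position 0: 'f'
Reversed: ngelf

ngelf


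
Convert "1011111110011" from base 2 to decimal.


Input: "1011111110011" in base 2
Positional expansion:
  Digit '1' (value 1) x 2^12 = 4096
  Digit '0' (value 0) x 2^11 = 0
  Digit '1' (value 1) x 2^10 = 1024
  Digit '1' (value 1) x 2^9 = 512
  Digit '1' (value 1) x 2^8 = 256
  Digit '1' (value 1) x 2^7 = 128
  Digit '1' (value 1) x 2^6 = 64
  Digit '1' (value 1) x 2^5 = 32
  Digit '1' (value 1) x 2^4 = 16
  Digit '0' (value 0) x 2^3 = 0
  Digit '0' (value 0) x 2^2 = 0
  Digit '1' (value 1) x 2^1 = 2
  Digit '1' (value 1) x 2^0 = 1
Sum = 6131

6131


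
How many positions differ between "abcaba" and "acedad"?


Comparing "abcaba" and "acedad" position by position:
  Position 0: 'a' vs 'a' => same
  Position 1: 'b' vs 'c' => DIFFER
  Position 2: 'c' vs 'e' => DIFFER
  Position 3: 'a' vs 'd' => DIFFER
  Position 4: 'b' vs 'a' => DIFFER
  Position 5: 'a' vs 'd' => DIFFER
Positions that differ: 5

5


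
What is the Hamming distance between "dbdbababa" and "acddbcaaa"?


Comparing "dbdbababa" and "acddbcaaa" position by position:
  Position 0: 'd' vs 'a' => differ
  Position 1: 'b' vs 'c' => differ
  Position 2: 'd' vs 'd' => same
  Position 3: 'b' vs 'd' => differ
  Position 4: 'a' vs 'b' => differ
  Position 5: 'b' vs 'c' => differ
  Position 6: 'a' vs 'a' => same
  Position 7: 'b' vs 'a' => differ
  Position 8: 'a' vs 'a' => same
Total differences (Hamming distance): 6

6


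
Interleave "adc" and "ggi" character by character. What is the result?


Interleaving "adc" and "ggi":
  Position 0: 'a' from first, 'g' from second => "ag"
  Position 1: 'd' from first, 'g' from second => "dg"
  Position 2: 'c' from first, 'i' from second => "ci"
Result: agdgci

agdgci


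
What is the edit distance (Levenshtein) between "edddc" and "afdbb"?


Computing edit distance: "edddc" -> "afdbb"
DP table:
           a    f    d    b    b
      0    1    2    3    4    5
  e   1    1    2    3    4    5
  d   2    2    2    2    3    4
  d   3    3    3    2    3    4
  d   4    4    4    3    3    4
  c   5    5    5    4    4    4
Edit distance = dp[5][5] = 4

4


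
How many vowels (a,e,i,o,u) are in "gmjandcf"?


Input: gmjandcf
Checking each character:
  'g' at position 0: consonant
  'm' at position 1: consonant
  'j' at position 2: consonant
  'a' at position 3: vowel (running total: 1)
  'n' at position 4: consonant
  'd' at position 5: consonant
  'c' at position 6: consonant
  'f' at position 7: consonant
Total vowels: 1

1


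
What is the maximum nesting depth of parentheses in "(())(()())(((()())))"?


Input: "(())(()())(((()())))"
Tracking depth:
  Position 0 '(': depth becomes 1
  Position 1 '(': depth becomes 2
  Position 2 ')': depth becomes 1
  Position 3 ')': depth becomes 0
  Position 4 '(': depth becomes 1
  Position 5 '(': depth becomes 2
  Position 6 ')': depth becomes 1
  Position 7 '(': depth becomes 2
  Position 8 ')': depth becomes 1
  Position 9 ')': depth becomes 0
  Position 10 '(': depth becomes 1
  Position 11 '(': depth becomes 2
  Position 12 '(': depth becomes 3
  Position 13 '(': depth becomes 4
  Position 14 ')': depth becomes 3
  Position 15 '(': depth becomes 4
  Position 16 ')': depth becomes 3
  Position 17 ')': depth becomes 2
  Position 18 ')': depth becomes 1
  Position 19 ')': depth becomes 0
Maximum depth reached: 4

4


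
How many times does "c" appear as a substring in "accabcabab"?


Searching for "c" in "accabcabab"
Scanning each position:
  Position 0: "a" => no
  Position 1: "c" => MATCH
  Position 2: "c" => MATCH
  Position 3: "a" => no
  Position 4: "b" => no
  Position 5: "c" => MATCH
  Position 6: "a" => no
  Position 7: "b" => no
  Position 8: "a" => no
  Position 9: "b" => no
Total occurrences: 3

3


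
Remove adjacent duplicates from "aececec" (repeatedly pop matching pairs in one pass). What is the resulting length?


Input: aececec
Stack-based adjacent duplicate removal:
  Read 'a': push. Stack: a
  Read 'e': push. Stack: ae
  Read 'c': push. Stack: aec
  Read 'e': push. Stack: aece
  Read 'c': push. Stack: aecec
  Read 'e': push. Stack: aecece
  Read 'c': push. Stack: aececec
Final stack: "aececec" (length 7)

7


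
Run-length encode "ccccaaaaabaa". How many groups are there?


Input: ccccaaaaabaa
Scanning for consecutive runs:
  Group 1: 'c' x 4 (positions 0-3)
  Group 2: 'a' x 5 (positions 4-8)
  Group 3: 'b' x 1 (positions 9-9)
  Group 4: 'a' x 2 (positions 10-11)
Total groups: 4

4


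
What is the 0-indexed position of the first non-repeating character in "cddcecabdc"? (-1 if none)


Input: cddcecabdc
Character frequencies:
  'a': 1
  'b': 1
  'c': 4
  'd': 3
  'e': 1
Scanning left to right for freq == 1:
  Position 0 ('c'): freq=4, skip
  Position 1 ('d'): freq=3, skip
  Position 2 ('d'): freq=3, skip
  Position 3 ('c'): freq=4, skip
  Position 4 ('e'): unique! => answer = 4

4


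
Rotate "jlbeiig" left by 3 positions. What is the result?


Input: "jlbeiig", rotate left by 3
First 3 characters: "jlb"
Remaining characters: "eiig"
Concatenate remaining + first: "eiig" + "jlb" = "eiigjlb"

eiigjlb


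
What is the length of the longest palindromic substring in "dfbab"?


Input: "dfbab"
Checking substrings for palindromes:
  [2:5] "bab" (len 3) => palindrome
Longest palindromic substring: "bab" with length 3

3


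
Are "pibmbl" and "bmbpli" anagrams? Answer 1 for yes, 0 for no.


Strings: "pibmbl", "bmbpli"
Sorted first:  bbilmp
Sorted second: bbilmp
Sorted forms match => anagrams

1


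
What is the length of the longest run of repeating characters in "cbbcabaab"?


Input: "cbbcabaab"
Scanning for longest run:
  Position 1 ('b'): new char, reset run to 1
  Position 2 ('b'): continues run of 'b', length=2
  Position 3 ('c'): new char, reset run to 1
  Position 4 ('a'): new char, reset run to 1
  Position 5 ('b'): new char, reset run to 1
  Position 6 ('a'): new char, reset run to 1
  Position 7 ('a'): continues run of 'a', length=2
  Position 8 ('b'): new char, reset run to 1
Longest run: 'b' with length 2

2


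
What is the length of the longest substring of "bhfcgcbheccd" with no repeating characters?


Input: "bhfcgcbheccd"
Sliding window (track last position of each char):
  Position 0 ('b'): window [0,0] length 1 -- new best
  Position 1 ('h'): window [0,1] length 2 -- new best
  Position 2 ('f'): window [0,2] length 3 -- new best
  Position 3 ('c'): window [0,3] length 4 -- new best
  Position 4 ('g'): window [0,4] length 5 -- new best
  Position 5 ('c'): repeat (last at 3), move window start to 4
  Position 5 ('c'): window [4,5] length 2
  Position 6 ('b'): window [4,6] length 3
  Position 7 ('h'): window [4,7] length 4
  Position 8 ('e'): window [4,8] length 5
  Position 9 ('c'): repeat (last at 5), move window start to 6
  Position 9 ('c'): window [6,9] length 4
  Position 10 ('c'): repeat (last at 9), move window start to 10
  Position 10 ('c'): window [10,10] length 1
  Position 11 ('d'): window [10,11] length 2
Longest substring with no repeats: "bhfcg" with length 5

5


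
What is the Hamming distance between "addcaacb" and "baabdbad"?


Comparing "addcaacb" and "baabdbad" position by position:
  Position 0: 'a' vs 'b' => differ
  Position 1: 'd' vs 'a' => differ
  Position 2: 'd' vs 'a' => differ
  Position 3: 'c' vs 'b' => differ
  Position 4: 'a' vs 'd' => differ
  Position 5: 'a' vs 'b' => differ
  Position 6: 'c' vs 'a' => differ
  Position 7: 'b' vs 'd' => differ
Total differences (Hamming distance): 8

8


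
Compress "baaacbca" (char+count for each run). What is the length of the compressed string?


Input: baaacbca
Runs:
  'b' x 1 => "b1"
  'a' x 3 => "a3"
  'c' x 1 => "c1"
  'b' x 1 => "b1"
  'c' x 1 => "c1"
  'a' x 1 => "a1"
Compressed: "b1a3c1b1c1a1"
Compressed length: 12

12


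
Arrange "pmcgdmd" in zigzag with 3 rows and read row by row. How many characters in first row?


Zigzag "pmcgdmd" into 3 rows:
Placing characters:
  'p' => row 0
  'm' => row 1
  'c' => row 2
  'g' => row 1
  'd' => row 0
  'm' => row 1
  'd' => row 2
Rows:
  Row 0: "pd"
  Row 1: "mgm"
  Row 2: "cd"
First row length: 2

2


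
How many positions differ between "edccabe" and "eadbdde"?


Comparing "edccabe" and "eadbdde" position by position:
  Position 0: 'e' vs 'e' => same
  Position 1: 'd' vs 'a' => DIFFER
  Position 2: 'c' vs 'd' => DIFFER
  Position 3: 'c' vs 'b' => DIFFER
  Position 4: 'a' vs 'd' => DIFFER
  Position 5: 'b' vs 'd' => DIFFER
  Position 6: 'e' vs 'e' => same
Positions that differ: 5

5


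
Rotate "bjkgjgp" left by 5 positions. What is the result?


Input: "bjkgjgp", rotate left by 5
First 5 characters: "bjkgj"
Remaining characters: "gp"
Concatenate remaining + first: "gp" + "bjkgj" = "gpbjkgj"

gpbjkgj


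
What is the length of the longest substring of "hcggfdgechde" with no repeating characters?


Input: "hcggfdgechde"
Sliding window (track last position of each char):
  Position 0 ('h'): window [0,0] length 1 -- new best
  Position 1 ('c'): window [0,1] length 2 -- new best
  Position 2 ('g'): window [0,2] length 3 -- new best
  Position 3 ('g'): repeat (last at 2), move window start to 3
  Position 3 ('g'): window [3,3] length 1
  Position 4 ('f'): window [3,4] length 2
  Position 5 ('d'): window [3,5] length 3
  Position 6 ('g'): repeat (last at 3), move window start to 4
  Position 6 ('g'): window [4,6] length 3
  Position 7 ('e'): window [4,7] length 4 -- new best
  Position 8 ('c'): window [4,8] length 5 -- new best
  Position 9 ('h'): window [4,9] length 6 -- new best
  Position 10 ('d'): repeat (last at 5), move window start to 6
  Position 10 ('d'): window [6,10] length 5
  Position 11 ('e'): repeat (last at 7), move window start to 8
  Position 11 ('e'): window [8,11] length 4
Longest substring with no repeats: "fdgech" with length 6

6
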